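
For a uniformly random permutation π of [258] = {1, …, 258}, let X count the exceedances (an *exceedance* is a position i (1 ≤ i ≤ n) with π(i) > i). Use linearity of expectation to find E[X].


Write X = Σ_{i=1}^{258} X_i, where X_i = 1_{π(i) > i}.
For each fixed i, π(i) is uniform over {1, …, 258} (marginal of a uniform permutation), so P[π(i) > i] = (n − i)/n. Summing: Σ_{i=1}^{258} (n − i)/n = (0 + 1 + … + 257)/258 = 258(258 − 1)/(2·258) = (258 − 1)/2.
Hence E[X] = Σ_{i=1}^{258} (258 − i)/258 = 257/2 ≈ 128.5000.

E[X] = 257/2 = 128.5000.


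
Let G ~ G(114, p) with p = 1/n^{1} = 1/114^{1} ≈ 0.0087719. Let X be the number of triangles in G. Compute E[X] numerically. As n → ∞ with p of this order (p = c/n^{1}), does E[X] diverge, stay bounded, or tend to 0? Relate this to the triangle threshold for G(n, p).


Number of potential triangles: C(114, 3) = 240464.
Each occurs with probability p³ ≈ (0.0087719)³ ≈ 6.7497152e-07.
By linearity: E[X] = C(114, 3)·p³ ≈ 240464 · 6.7497152e-07 ≈ 0.16231.
Here α = 1, so p = 1/n is exactly at the triangle threshold p ~ 1/n. Asymptotically E[X] → c³/6 = 1³/6 = 1/6 ≈ 0.16667, a bounded constant. In this regime the triangle count is asymptotically Poisson(c³/6).

E[X] ≈ 0.16231; in regime p = Θ(1/n^{1}) E[X] stays bounded (at the triangle threshold p ~ 1/n).


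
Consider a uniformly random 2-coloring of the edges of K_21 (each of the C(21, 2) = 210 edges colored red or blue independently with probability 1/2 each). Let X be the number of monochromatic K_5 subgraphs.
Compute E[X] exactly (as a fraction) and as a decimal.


Let X = Σ_S X_S over the C(21, 5) = 20349 subsets S of size 5, where X_S = 1 if the K_5 on S is monochromatic.
For a fixed S, the K_5 on S has C(5, 2) = 10 edges. P[all 10 edges red] = (1/2)^10, and likewise for blue, so P[monochromatic] = 2·(1/2)^10 = 2^{1 − 10} = 1/512.
By linearity: E[X] = C(21, 5) · 2^{1 − 10} = 20349 · 1/512 = 20349/512.
Numerically: E[X] ≈ 39.74414.

E[X] = C(21,5)·2^(1−C(5,2)) = 20349/512 ≈ 39.74414.


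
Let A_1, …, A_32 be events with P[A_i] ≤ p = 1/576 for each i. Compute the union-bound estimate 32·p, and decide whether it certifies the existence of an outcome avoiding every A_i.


Union bound: P[∪_{i=1}^{32} A_i] ≤ Σ_i P[A_i] ≤ 32·p = 32·(1/576) = 1/18.
Numerically: 1/18 ≈ 0.055556.
Is 1/18 < 1? YES.
Since P[∪ A_i] ≤ 1/18 < 1, the complement has P[∩ A_i^c] ≥ 1 − 1/18 = 17/18 > 0, so some outcome avoids every A_i.

32·p = 1/18 ≈ 0.055556; existence CERTIFIED by the union bound.


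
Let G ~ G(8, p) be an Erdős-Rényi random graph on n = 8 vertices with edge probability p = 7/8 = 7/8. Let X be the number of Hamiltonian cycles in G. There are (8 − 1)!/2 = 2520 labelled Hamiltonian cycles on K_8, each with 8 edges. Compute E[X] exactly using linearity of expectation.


K_8 has (8 − 1)!/2 = 2520 labelled Hamiltonian cycles.
For each such Hamiltonian cycle H, let X_H = 1 if all 8 edges of H are present in G. Then P[X_H = 1] = p^{8} = (7/8)^{8} = 5764801/16777216.
By linearity of expectation: E[X] = Σ_H E[X_H] = 2520 · p^{8} = 2520 · 5764801/16777216 = 1815912315/2097152.
Numerically: E[X] ≈ 865.894.

E[X] = 2520 · (7/8)^{8} = 1815912315/2097152 ≈ 865.894.


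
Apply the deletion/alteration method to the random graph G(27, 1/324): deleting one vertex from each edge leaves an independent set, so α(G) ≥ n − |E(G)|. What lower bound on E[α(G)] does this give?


E[|E(G)|] = C(27, 2)·p = 351 · (1/324) = 13/12.
E[α(G)] ≥ n − E[|E(G)|] = 27 − 13/12 = 311/12.
Numerically: ≈ 25.916667.
(This is only a lower bound; the true E[α(G)] may be larger.)

E[α(G)] ≥ 311/12 ≈ 25.916667.


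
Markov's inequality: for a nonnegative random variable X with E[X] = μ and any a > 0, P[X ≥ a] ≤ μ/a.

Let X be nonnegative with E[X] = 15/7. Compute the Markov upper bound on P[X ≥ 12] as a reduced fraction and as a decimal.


μ = E[X] = 15/7, a = 12.
Markov: P[X ≥ 12] ≤ μ/a = (15/7)/12 = 5/28.
Numerically: ≈ 0.1786.
(Since a = 12 > μ = 2.1429, the bound 5/28 is < 1 and informative.)

P[X ≥ 12] ≤ 5/28 ≈ 0.1786.


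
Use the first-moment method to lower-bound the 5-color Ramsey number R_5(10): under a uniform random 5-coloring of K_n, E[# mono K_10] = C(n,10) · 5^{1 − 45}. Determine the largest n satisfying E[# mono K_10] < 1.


We need C(n, 10) · 5^{1 − 45} < 1, i.e. C(n, 10) < 5^{45 − 1} = 5684341886080801486968994140625.
Check values of n near the boundary:
  n = 5389: C(5389, 10) = 5645340767466558997768874792926; 5645340767466558997768874792926 < 5684341886080801486968994140625? YES
  n = 5390: C(5390, 10) = 5655833965919099070255434039753; 5655833965919099070255434039753 < 5684341886080801486968994140625? YES
  n = 5391: C(5391, 10) = 5666344714787188828795213697883; 5666344714787188828795213697883 < 5684341886080801486968994140625? YES
  n = 5392: C(5392, 10) = 5676873040158402483252283957448; 5676873040158402483252283957448 < 5684341886080801486968994140625? YES
  n = 5393: C(5393, 10) = 5687418968154238267170642278008; 5687418968154238267170642278008 < 5684341886080801486968994140625? NO
  n = 5394: C(5394, 10) = 5697982524930156243149785372878; 5697982524930156243149785372878 < 5684341886080801486968994140625? NO
  n = 5395: C(5395, 10) = 5708563736675616143322765475706; 5708563736675616143322765475706 < 5684341886080801486968994140625? NO
The largest n with C(n, 10) < 5684341886080801486968994140625 is n = 5392 (where E[X] = 5676873040158402483252283957448/5684341886080801486968994140625 ≈ 0.9987). Hence R_5(10) > 5392, i.e. R_5(10) ≥ 5393.

Largest n = 5392; hence R_5(10) > 5392.


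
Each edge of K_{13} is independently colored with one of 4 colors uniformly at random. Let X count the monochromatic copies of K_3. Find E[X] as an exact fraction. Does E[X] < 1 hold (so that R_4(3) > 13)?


E[X] = C(13, 3) · 4^{1 − 3} = 286 · 4^{−2} = 286/16.
As a reduced fraction: E[X] = 143/8 ≈ 17.8750000.
Is E[X] < 1? NO.
Since E[X] ≥ 1, the first-moment bound is inconclusive at n = 13; it does NOT by itself certify R_4(3) > 13.

E[X] = 143/8 ≈ 17.8750000; E[X] ≥ 1; first-moment method inconclusive here.


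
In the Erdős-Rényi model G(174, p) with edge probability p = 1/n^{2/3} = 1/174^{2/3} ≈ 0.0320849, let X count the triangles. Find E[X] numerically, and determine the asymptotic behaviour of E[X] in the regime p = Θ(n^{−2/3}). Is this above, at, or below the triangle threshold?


Number of potential triangles: C(174, 3) = 862924.
Each occurs with probability p³ ≈ (0.0320849)³ ≈ 3.30294623e-05.
By linearity: E[X] = C(174, 3)·p³ ≈ 862924 · 3.30294623e-05 ≈ 28.501916.
Since α = 2/3 < 1, p = c/n^{2/3} ≫ 1/n is above the triangle threshold p ~ 1/n. Asymptotically E[X] ~ (c³/6)·n^{3(1−α)} = (1³/6)·n^{1} → ∞; triangles are abundant w.h.p.

E[X] ≈ 28.501916; in regime p = Θ(1/n^{2/3}) E[X] diverges (above the triangle threshold p ~ 1/n).


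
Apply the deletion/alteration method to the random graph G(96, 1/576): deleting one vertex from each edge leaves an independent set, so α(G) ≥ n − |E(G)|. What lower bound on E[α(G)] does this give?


E[|E(G)|] = C(96, 2)·p = 4560 · (1/576) = 95/12.
E[α(G)] ≥ n − E[|E(G)|] = 96 − 95/12 = 1057/12.
Numerically: ≈ 88.0833.
(This is only a lower bound; the true E[α(G)] may be larger.)

E[α(G)] ≥ 1057/12 ≈ 88.0833.


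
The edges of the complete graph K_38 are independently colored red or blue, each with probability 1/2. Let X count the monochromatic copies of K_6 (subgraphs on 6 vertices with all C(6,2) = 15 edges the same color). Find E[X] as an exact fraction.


Let X = Σ_S X_S over the C(38, 6) = 2760681 subsets S of size 6, where X_S = 1 if the K_6 on S is monochromatic.
For a fixed S, the K_6 on S has C(6, 2) = 15 edges. P[all 15 edges red] = (1/2)^15, and likewise for blue, so P[monochromatic] = 2·(1/2)^15 = 2^{1 − 15} = 1/16384.
By linearity: E[X] = C(38, 6) · 2^{1 − 15} = 2760681 · 1/16384 = 2760681/16384.
Numerically: E[X] ≈ 168.498596.

E[X] = C(38,6)·2^(1−C(6,2)) = 2760681/16384 ≈ 168.498596.


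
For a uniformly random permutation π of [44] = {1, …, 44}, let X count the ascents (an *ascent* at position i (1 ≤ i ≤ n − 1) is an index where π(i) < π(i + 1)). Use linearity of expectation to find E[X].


Write X = Σ X_I over i = 1, …, 43, with X_I the indicator of one ascent.
There are 43 indicators.
For each fixed i, the pair (π(i), π(i+1)) is a uniformly random ordered pair of distinct values from {1, …, 44}; by symmetry P[π(i) < π(i+1)] = 1/2.
By linearity: E[X] = 43 · (1/2) = (44 − 1) · (1/2) = 43/2 ≈ 21.5000.

E[X] = 43/2 = 21.5000.


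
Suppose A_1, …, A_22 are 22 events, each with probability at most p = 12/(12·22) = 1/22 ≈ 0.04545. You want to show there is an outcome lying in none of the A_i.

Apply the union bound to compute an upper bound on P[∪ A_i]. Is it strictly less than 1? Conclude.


Union bound: P[∪_{i=1}^{22} A_i] ≤ Σ_i P[A_i] ≤ 22·p = 22·(1/22) = 1.
Numerically: 1 ≈ 1.00000.
Is 1 < 1? NO.
Since the bound 1 is ≥ 1, the union bound is uninformative here; it does NOT by itself certify existence.

22·p = 1 ≈ 1.00000; existence NOT certified by the union bound.


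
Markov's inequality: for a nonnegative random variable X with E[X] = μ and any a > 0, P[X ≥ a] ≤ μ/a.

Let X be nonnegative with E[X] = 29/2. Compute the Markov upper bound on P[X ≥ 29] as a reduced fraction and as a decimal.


μ = E[X] = 29/2, a = 29.
Markov: P[X ≥ 29] ≤ μ/a = (29/2)/29 = 1/2.
Numerically: ≈ 0.5000.
(Since a = 29 > μ = 14.5000, the bound 1/2 is < 1 and informative.)

P[X ≥ 29] ≤ 1/2 ≈ 0.5000.


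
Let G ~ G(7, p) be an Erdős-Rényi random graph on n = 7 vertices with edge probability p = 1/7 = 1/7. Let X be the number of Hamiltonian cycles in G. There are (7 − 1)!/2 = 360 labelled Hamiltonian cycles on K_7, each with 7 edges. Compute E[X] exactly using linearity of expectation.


K_7 has (7 − 1)!/2 = 360 labelled Hamiltonian cycles.
For each such Hamiltonian cycle H, let X_H = 1 if all 7 edges of H are present in G. Then P[X_H = 1] = p^{7} = (1/7)^{7} = 1/823543.
By linearity of expectation: E[X] = Σ_H E[X_H] = 360 · p^{7} = 360 · 1/823543 = 360/823543.
Numerically: E[X] ≈ 0.000437136.

E[X] = 360 · (1/7)^{7} = 360/823543 ≈ 0.000437136.


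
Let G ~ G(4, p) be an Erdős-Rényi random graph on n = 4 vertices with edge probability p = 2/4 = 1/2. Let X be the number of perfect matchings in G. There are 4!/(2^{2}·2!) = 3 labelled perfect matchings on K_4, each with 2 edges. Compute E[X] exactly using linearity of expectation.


K_4 has 4!/(2^{2}·2!) = 3 labelled perfect matchings.
For each such perfect matching H, let X_H = 1 if all 2 edges of H are present in G. Then P[X_H = 1] = p^{2} = (1/2)^{2} = 1/4.
By linearity of expectation: E[X] = Σ_H E[X_H] = 3 · p^{2} = 3 · 1/4 = 3/4.
Numerically: E[X] ≈ 0.75.

E[X] = 3 · (1/2)^{2} = 3/4 ≈ 0.75.


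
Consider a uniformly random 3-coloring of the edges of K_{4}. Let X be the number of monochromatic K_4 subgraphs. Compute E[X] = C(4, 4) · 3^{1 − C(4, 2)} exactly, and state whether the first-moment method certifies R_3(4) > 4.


E[X] = C(4, 4) · 3^{1 − 6} = 1 · 3^{−5} = 1/243.
As a reduced fraction: E[X] = 1/243 ≈ 0.0041.
Is E[X] < 1? YES.
Since E[X] < 1, there exists a 3-coloring of K_{4} with no monochromatic K_4; hence R_3(4) > 4.

E[X] = 1/243 ≈ 0.0041; E[X] < 1, so R_3(4) > 4.


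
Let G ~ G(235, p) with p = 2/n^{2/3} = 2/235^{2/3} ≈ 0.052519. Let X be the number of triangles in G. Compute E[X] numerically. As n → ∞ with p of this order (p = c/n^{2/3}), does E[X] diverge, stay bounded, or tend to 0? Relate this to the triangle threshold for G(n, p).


Number of potential triangles: C(235, 3) = 2135445.
Each occurs with probability p³ ≈ (0.052519)³ ≈ 1.4486193e-04.
By linearity: E[X] = C(235, 3)·p³ ≈ 2135445 · 1.4486193e-04 ≈ 309.34468.
Since α = 2/3 < 1, p = c/n^{2/3} ≫ 1/n is above the triangle threshold p ~ 1/n. Asymptotically E[X] ~ (c³/6)·n^{3(1−α)} = (2³/6)·n^{1} → ∞; triangles are abundant w.h.p.

E[X] ≈ 309.34468; in regime p = Θ(1/n^{2/3}) E[X] diverges (above the triangle threshold p ~ 1/n).


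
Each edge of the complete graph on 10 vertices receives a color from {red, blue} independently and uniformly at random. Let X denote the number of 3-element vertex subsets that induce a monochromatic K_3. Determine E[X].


Let X = Σ_S X_S over the C(10, 3) = 120 subsets S of size 3, where X_S = 1 if the K_3 on S is monochromatic.
For a fixed S, the K_3 on S has C(3, 2) = 3 edges. P[all 3 edges red] = (1/2)^3, and likewise for blue, so P[monochromatic] = 2·(1/2)^3 = 2^{1 − 3} = 1/4.
By linearity: E[X] = C(10, 3) · 2^{1 − 3} = 120 · 1/4 = 30.
Numerically: E[X] ≈ 30.00000.

E[X] = C(10,3)·2^(1−C(3,2)) = 30 ≈ 30.00000.


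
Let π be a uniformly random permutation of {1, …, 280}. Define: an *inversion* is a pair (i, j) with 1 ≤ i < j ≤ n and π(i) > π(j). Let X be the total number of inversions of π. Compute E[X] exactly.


Write X = Σ X_I over the C(280, 2) = 39060 pairs i < j, with X_I the indicator of one inversion.
There are 39060 indicators.
For each fixed pair i < j, the values π(i) and π(j) are two distinct elements of {1, …, 280} in uniformly random order; by symmetry P[π(i) > π(j)] = 1/2.
By linearity: E[X] = 39060 · (1/2) = C(280, 2) · (1/2) = 39060/2 = 19530 ≈ 19530.0000.

E[X] = 19530 = 19530.0000.


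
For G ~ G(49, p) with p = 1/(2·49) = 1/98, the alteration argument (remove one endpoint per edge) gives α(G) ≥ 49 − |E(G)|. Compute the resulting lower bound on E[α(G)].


E[|E(G)|] = C(49, 2)·p = 1176 · (1/98) = 12.
E[α(G)] ≥ n − E[|E(G)|] = 49 − 12 = 37.
Numerically: ≈ 37.000000.
(This is only a lower bound; the true E[α(G)] may be larger.)

E[α(G)] ≥ 37 ≈ 37.000000.


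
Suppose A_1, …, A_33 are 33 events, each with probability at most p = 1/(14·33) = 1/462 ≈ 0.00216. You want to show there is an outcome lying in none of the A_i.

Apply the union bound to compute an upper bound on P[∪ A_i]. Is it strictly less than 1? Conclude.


Union bound: P[∪_{i=1}^{33} A_i] ≤ Σ_i P[A_i] ≤ 33·p = 33·(1/462) = 1/14.
Numerically: 1/14 ≈ 0.07143.
Is 1/14 < 1? YES.
Since P[∪ A_i] ≤ 1/14 < 1, the complement has P[∩ A_i^c] ≥ 1 − 1/14 = 13/14 > 0, so some outcome avoids every A_i.

33·p = 1/14 ≈ 0.07143; existence CERTIFIED by the union bound.


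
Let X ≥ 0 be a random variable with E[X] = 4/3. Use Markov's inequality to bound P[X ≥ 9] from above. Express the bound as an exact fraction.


μ = E[X] = 4/3, a = 9.
Markov: P[X ≥ 9] ≤ μ/a = (4/3)/9 = 4/27.
Numerically: ≈ 0.14815.
(Since a = 9 > μ = 1.33333, the bound 4/27 is < 1 and informative.)

P[X ≥ 9] ≤ 4/27 ≈ 0.14815.


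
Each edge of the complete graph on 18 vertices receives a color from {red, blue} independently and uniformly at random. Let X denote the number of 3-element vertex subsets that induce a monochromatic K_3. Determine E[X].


Let X = Σ_S X_S over the C(18, 3) = 816 subsets S of size 3, where X_S = 1 if the K_3 on S is monochromatic.
For a fixed S, the K_3 on S has C(3, 2) = 3 edges. P[all 3 edges red] = (1/2)^3, and likewise for blue, so P[monochromatic] = 2·(1/2)^3 = 2^{1 − 3} = 1/4.
By linearity of expectation: E[X] = C(18, 3) · 2^{1 − 3} = 816 · 1/4 = 204.
Numerically: E[X] ≈ 204.0000.

E[X] = C(18,3)·2^(1−C(3,2)) = 204 ≈ 204.0000.


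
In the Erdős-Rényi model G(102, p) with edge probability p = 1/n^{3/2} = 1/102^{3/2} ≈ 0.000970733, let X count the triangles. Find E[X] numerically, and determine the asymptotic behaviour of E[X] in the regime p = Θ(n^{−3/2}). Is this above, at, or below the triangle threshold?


Number of potential triangles: C(102, 3) = 171700.
Each occurs with probability p³ ≈ (0.000970733)³ ≈ 9.14743279e-10.
By linearity: E[X] = C(102, 3)·p³ ≈ 171700 · 9.14743279e-10 ≈ 0.000157.
Since α = 3/2 > 1, p = c/n^{3/2} = o(1/n) is below the triangle threshold p ~ 1/n. Asymptotically E[X] ~ (c³/6)·n^{3(1−α)} = (1³/6)·n^{-1.5} → 0, so by Markov's inequality G has no triangles w.h.p.

E[X] ≈ 0.000157; in regime p = Θ(1/n^{3/2}) E[X] tends to 0 (below the triangle threshold p ~ 1/n).


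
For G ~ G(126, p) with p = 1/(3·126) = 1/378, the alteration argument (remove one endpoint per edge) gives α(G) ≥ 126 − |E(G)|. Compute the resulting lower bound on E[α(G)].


E[|E(G)|] = C(126, 2)·p = 7875 · (1/378) = 125/6.
E[α(G)] ≥ n − E[|E(G)|] = 126 − 125/6 = 631/6.
Numerically: ≈ 105.1667.
(This is only a lower bound; the true E[α(G)] may be larger.)

E[α(G)] ≥ 631/6 ≈ 105.1667.


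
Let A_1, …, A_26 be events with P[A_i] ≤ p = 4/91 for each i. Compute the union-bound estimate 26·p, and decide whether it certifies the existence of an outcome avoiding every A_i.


Union bound: P[∪_{i=1}^{26} A_i] ≤ Σ_i P[A_i] ≤ 26·p = 26·(4/91) = 8/7.
Numerically: 8/7 ≈ 1.142857.
Is 8/7 < 1? NO.
Since the bound 8/7 is ≥ 1, the union bound is uninformative here; it does NOT by itself certify existence.

26·p = 8/7 ≈ 1.142857; existence NOT certified by the union bound.


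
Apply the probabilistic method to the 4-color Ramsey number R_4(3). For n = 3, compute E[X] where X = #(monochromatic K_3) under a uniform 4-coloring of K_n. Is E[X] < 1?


E[X] = C(3, 3) · 4^{1 − 3} = 1 · 4^{−2} = 1/16.
As a reduced fraction: E[X] = 1/16 ≈ 0.062500.
Is E[X] < 1? YES.
Since E[X] < 1, there exists a 4-coloring of K_{3} with no monochromatic K_3; hence R_4(3) > 3.

E[X] = 1/16 ≈ 0.062500; E[X] < 1, so R_4(3) > 3.


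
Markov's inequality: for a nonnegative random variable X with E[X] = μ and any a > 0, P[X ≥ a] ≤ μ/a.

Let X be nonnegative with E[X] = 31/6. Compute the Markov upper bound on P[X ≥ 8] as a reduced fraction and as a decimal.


μ = E[X] = 31/6, a = 8.
Markov: P[X ≥ 8] ≤ μ/a = (31/6)/8 = 31/48.
Numerically: ≈ 0.6458.
(Since a = 8 > μ = 5.1667, the bound 31/48 is < 1 and informative.)

P[X ≥ 8] ≤ 31/48 ≈ 0.6458.


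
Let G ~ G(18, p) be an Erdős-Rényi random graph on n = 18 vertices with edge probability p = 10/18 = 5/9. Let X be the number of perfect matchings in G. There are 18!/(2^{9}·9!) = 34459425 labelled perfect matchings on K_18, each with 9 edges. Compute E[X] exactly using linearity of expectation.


K_18 has 18!/(2^{9}·9!) = 34459425 labelled perfect matchings.
For each such perfect matching H, let X_H = 1 if all 9 edges of H are present in G. Then P[X_H = 1] = p^{9} = (5/9)^{9} = 1953125/387420489.
By linearity of expectation: E[X] = Σ_H E[X_H] = 34459425 · p^{9} = 34459425 · 1953125/387420489 = 830908203125/4782969.
Numerically: E[X] ≈ 1.737e+05.

E[X] = 34459425 · (5/9)^{9} = 830908203125/4782969 ≈ 1.737e+05.


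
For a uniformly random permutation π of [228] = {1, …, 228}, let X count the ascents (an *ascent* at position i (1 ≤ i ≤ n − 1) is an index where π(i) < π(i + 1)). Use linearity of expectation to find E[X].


Write X = Σ X_I over i = 1, …, 227, with X_I the indicator of one ascent.
There are 227 indicators.
For each fixed i, the pair (π(i), π(i+1)) is a uniformly random ordered pair of distinct values from {1, …, 228}; by symmetry P[π(i) < π(i+1)] = 1/2.
By linearity: E[X] = 227 · (1/2) = (228 − 1) · (1/2) = 227/2 ≈ 113.5000.

E[X] = 227/2 = 113.5000.


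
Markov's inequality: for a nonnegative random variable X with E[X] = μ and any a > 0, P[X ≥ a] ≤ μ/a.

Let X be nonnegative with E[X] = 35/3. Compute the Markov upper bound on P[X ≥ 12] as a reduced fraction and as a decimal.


μ = E[X] = 35/3, a = 12.
Markov: P[X ≥ 12] ≤ μ/a = (35/3)/12 = 35/36.
Numerically: ≈ 0.97222.
(Since a = 12 > μ = 11.66667, the bound 35/36 is < 1 and informative.)

P[X ≥ 12] ≤ 35/36 ≈ 0.97222.


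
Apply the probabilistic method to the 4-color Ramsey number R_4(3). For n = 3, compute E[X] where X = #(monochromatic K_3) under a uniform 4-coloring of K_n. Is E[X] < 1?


E[X] = C(3, 3) · 4^{1 − 3} = 1 · 4^{−2} = 1/16.
As a reduced fraction: E[X] = 1/16 ≈ 0.062.
Is E[X] < 1? YES.
Since E[X] < 1, there exists a 4-coloring of K_{3} with no monochromatic K_3; hence R_4(3) > 3.

E[X] = 1/16 ≈ 0.062; E[X] < 1, so R_4(3) > 3.


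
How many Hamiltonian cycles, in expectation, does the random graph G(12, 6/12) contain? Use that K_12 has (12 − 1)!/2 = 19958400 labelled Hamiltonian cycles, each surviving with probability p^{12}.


K_12 has (12 − 1)!/2 = 19958400 labelled Hamiltonian cycles.
For each such Hamiltonian cycle H, let X_H = 1 if all 12 edges of H are present in G. Then P[X_H = 1] = p^{12} = (1/2)^{12} = 1/4096.
Summing the indicators: E[X] = Σ_H E[X_H] = 19958400 · p^{12} = 19958400 · 1/4096 = 155925/32.
Numerically: E[X] ≈ 4872.66.

E[X] = 19958400 · (1/2)^{12} = 155925/32 ≈ 4872.66.


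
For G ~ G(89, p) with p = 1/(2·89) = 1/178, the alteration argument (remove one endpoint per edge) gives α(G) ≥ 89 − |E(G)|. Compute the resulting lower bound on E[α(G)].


E[|E(G)|] = C(89, 2)·p = 3916 · (1/178) = 22.
E[α(G)] ≥ n − E[|E(G)|] = 89 − 22 = 67.
Numerically: ≈ 67.00000.
(This is only a lower bound; the true E[α(G)] may be larger.)

E[α(G)] ≥ 67 ≈ 67.00000.


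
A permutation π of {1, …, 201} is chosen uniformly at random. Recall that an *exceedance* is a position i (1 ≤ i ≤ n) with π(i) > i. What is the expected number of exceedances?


Write X = Σ_{i=1}^{201} X_i, where X_i = 1_{π(i) > i}.
For each fixed i, π(i) is uniform over {1, …, 201} (marginal of a uniform permutation), so P[π(i) > i] = (n − i)/n. Summing: Σ_{i=1}^{201} (n − i)/n = (0 + 1 + … + 200)/201 = 201(201 − 1)/(2·201) = (201 − 1)/2.
Hence E[X] = Σ_{i=1}^{201} (201 − i)/201 = 100 ≈ 100.000.

E[X] = 100 = 100.000.


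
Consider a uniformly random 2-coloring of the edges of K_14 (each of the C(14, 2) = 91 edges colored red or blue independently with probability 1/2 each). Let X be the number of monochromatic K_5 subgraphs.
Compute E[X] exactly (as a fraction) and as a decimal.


Let X = Σ_S X_S over the C(14, 5) = 2002 subsets S of size 5, where X_S = 1 if the K_5 on S is monochromatic.
For a fixed S, the K_5 on S has C(5, 2) = 10 edges. P[all 10 edges red] = (1/2)^10, and likewise for blue, so P[monochromatic] = 2·(1/2)^10 = 2^{1 − 10} = 1/512.
Summing: E[X] = C(14, 5) · 2^{1 − 10} = 2002 · 1/512 = 1001/256.
Numerically: E[X] ≈ 3.91016.

E[X] = C(14,5)·2^(1−C(5,2)) = 1001/256 ≈ 3.91016.


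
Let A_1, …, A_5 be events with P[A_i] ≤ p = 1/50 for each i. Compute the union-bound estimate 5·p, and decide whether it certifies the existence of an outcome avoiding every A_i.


Union bound: P[∪_{i=1}^{5} A_i] ≤ Σ_i P[A_i] ≤ 5·p = 5·(1/50) = 1/10.
Numerically: 1/10 ≈ 0.10000.
Is 1/10 < 1? YES.
Since P[∪ A_i] ≤ 1/10 < 1, the complement has P[∩ A_i^c] ≥ 1 − 1/10 = 9/10 > 0, so some outcome avoids every A_i.

5·p = 1/10 ≈ 0.10000; existence CERTIFIED by the union bound.


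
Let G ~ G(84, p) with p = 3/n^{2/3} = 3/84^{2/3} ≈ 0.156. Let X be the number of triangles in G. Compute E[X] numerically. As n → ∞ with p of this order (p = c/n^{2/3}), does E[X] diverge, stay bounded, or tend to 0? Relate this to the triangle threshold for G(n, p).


Number of potential triangles: C(84, 3) = 95284.
Each occurs with probability p³ ≈ (0.156)³ ≈ 3.82653e-03.
By linearity: E[X] = C(84, 3)·p³ ≈ 95284 · 3.82653e-03 ≈ 364.607.
Since α = 2/3 < 1, p = c/n^{2/3} ≫ 1/n is above the triangle threshold p ~ 1/n. Asymptotically E[X] ~ (c³/6)·n^{3(1−α)} = (3³/6)·n^{1} → ∞; triangles are abundant w.h.p.

E[X] ≈ 364.607; in regime p = Θ(1/n^{2/3}) E[X] diverges (above the triangle threshold p ~ 1/n).


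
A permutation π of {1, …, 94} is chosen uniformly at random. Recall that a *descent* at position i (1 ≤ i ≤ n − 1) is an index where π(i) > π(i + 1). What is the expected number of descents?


Write X = Σ X_I over i = 1, …, 93, with X_I the indicator of one descent.
There are 93 indicators.
For each fixed i, the pair (π(i), π(i+1)) is a uniformly random ordered pair of distinct values from {1, …, 94}; by symmetry P[π(i) > π(i+1)] = 1/2.
By linearity: E[X] = 93 · (1/2) = (94 − 1) · (1/2) = 93/2 ≈ 46.5000.

E[X] = 93/2 = 46.5000.


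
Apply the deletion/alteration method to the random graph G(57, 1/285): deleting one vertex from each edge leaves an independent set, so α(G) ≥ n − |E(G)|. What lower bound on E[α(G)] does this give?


E[|E(G)|] = C(57, 2)·p = 1596 · (1/285) = 28/5.
E[α(G)] ≥ n − E[|E(G)|] = 57 − 28/5 = 257/5.
Numerically: ≈ 51.400.
(This is only a lower bound; the true E[α(G)] may be larger.)

E[α(G)] ≥ 257/5 ≈ 51.400.


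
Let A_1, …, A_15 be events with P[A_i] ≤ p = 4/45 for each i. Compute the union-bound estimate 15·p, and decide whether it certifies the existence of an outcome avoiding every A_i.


Union bound: P[∪_{i=1}^{15} A_i] ≤ Σ_i P[A_i] ≤ 15·p = 15·(4/45) = 4/3.
Numerically: 4/3 ≈ 1.333.
Is 4/3 < 1? NO.
Since the bound 4/3 is ≥ 1, the union bound is uninformative here; it does NOT by itself certify existence.

15·p = 4/3 ≈ 1.333; existence NOT certified by the union bound.


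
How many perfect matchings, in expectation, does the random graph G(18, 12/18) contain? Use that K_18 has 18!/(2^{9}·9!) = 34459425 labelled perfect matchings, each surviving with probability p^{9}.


K_18 has 18!/(2^{9}·9!) = 34459425 labelled perfect matchings.
For each such perfect matching H, let X_H = 1 if all 9 edges of H are present in G. Then P[X_H = 1] = p^{9} = (2/3)^{9} = 512/19683.
Summing the indicators: E[X] = Σ_H E[X_H] = 34459425 · p^{9} = 34459425 · 512/19683 = 217817600/243.
Numerically: E[X] ≈ 8.9637e+05.

E[X] = 34459425 · (2/3)^{9} = 217817600/243 ≈ 8.9637e+05.


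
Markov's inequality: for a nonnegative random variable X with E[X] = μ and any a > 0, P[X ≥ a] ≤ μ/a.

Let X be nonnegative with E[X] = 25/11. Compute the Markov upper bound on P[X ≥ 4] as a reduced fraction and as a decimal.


μ = E[X] = 25/11, a = 4.
Markov: P[X ≥ 4] ≤ μ/a = (25/11)/4 = 25/44.
Numerically: ≈ 0.5682.
(Since a = 4 > μ = 2.2727, the bound 25/44 is < 1 and informative.)

P[X ≥ 4] ≤ 25/44 ≈ 0.5682.


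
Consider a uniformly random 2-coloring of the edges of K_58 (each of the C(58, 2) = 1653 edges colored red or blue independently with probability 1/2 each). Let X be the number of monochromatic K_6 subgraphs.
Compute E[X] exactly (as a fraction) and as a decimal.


Let X = Σ_S X_S over the C(58, 6) = 40475358 subsets S of size 6, where X_S = 1 if the K_6 on S is monochromatic.
For a fixed S, the K_6 on S has C(6, 2) = 15 edges. P[all 15 edges red] = (1/2)^15, and likewise for blue, so P[monochromatic] = 2·(1/2)^15 = 2^{1 − 15} = 1/16384.
Summing: E[X] = C(58, 6) · 2^{1 − 15} = 40475358 · 1/16384 = 20237679/8192.
Numerically: E[X] ≈ 2470.420.

E[X] = C(58,6)·2^(1−C(6,2)) = 20237679/8192 ≈ 2470.420.


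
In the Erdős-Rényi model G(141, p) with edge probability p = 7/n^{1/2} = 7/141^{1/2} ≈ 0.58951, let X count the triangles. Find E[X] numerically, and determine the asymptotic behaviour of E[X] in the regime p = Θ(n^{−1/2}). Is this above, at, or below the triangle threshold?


Number of potential triangles: C(141, 3) = 457310.
Each occurs with probability p³ ≈ (0.58951)³ ≈ 2.0486391e-01.
By linearity: E[X] = C(141, 3)·p³ ≈ 457310 · 2.0486391e-01 ≈ 93686.31333.
Since α = 1/2 < 1, p = c/n^{1/2} ≫ 1/n is above the triangle threshold p ~ 1/n. Asymptotically E[X] ~ (c³/6)·n^{3(1−α)} = (7³/6)·n^{1.5} → ∞; triangles are abundant w.h.p.

E[X] ≈ 93686.31333; in regime p = Θ(1/n^{1/2}) E[X] diverges (above the triangle threshold p ~ 1/n).


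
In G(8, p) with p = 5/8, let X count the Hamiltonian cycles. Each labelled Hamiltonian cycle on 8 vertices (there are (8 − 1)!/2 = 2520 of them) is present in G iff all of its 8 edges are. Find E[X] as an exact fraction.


K_8 has (8 − 1)!/2 = 2520 labelled Hamiltonian cycles.
For each such Hamiltonian cycle H, let X_H = 1 if all 8 edges of H are present in G. Then P[X_H = 1] = p^{8} = (5/8)^{8} = 390625/16777216.
By linearity: E[X] = Σ_H E[X_H] = 2520 · p^{8} = 2520 · 390625/16777216 = 123046875/2097152.
Numerically: E[X] ≈ 58.6733.

E[X] = 2520 · (5/8)^{8} = 123046875/2097152 ≈ 58.6733.


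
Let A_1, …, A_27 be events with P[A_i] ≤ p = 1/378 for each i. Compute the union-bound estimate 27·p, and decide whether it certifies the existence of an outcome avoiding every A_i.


Union bound: P[∪_{i=1}^{27} A_i] ≤ Σ_i P[A_i] ≤ 27·p = 27·(1/378) = 1/14.
Numerically: 1/14 ≈ 0.0714.
Is 1/14 < 1? YES.
Since P[∪ A_i] ≤ 1/14 < 1, the complement has P[∩ A_i^c] ≥ 1 − 1/14 = 13/14 > 0, so some outcome avoids every A_i.

27·p = 1/14 ≈ 0.0714; existence CERTIFIED by the union bound.


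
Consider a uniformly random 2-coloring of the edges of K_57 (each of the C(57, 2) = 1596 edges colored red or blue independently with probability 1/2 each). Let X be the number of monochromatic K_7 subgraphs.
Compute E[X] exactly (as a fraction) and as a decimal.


Let X = Σ_S X_S over the C(57, 7) = 264385836 subsets S of size 7, where X_S = 1 if the K_7 on S is monochromatic.
For a fixed S, the K_7 on S has C(7, 2) = 21 edges. P[all 21 edges red] = (1/2)^21, and likewise for blue, so P[monochromatic] = 2·(1/2)^21 = 2^{1 − 21} = 1/1048576.
By linearity of expectation: E[X] = C(57, 7) · 2^{1 − 21} = 264385836 · 1/1048576 = 66096459/262144.
Numerically: E[X] ≈ 252.137981.

E[X] = C(57,7)·2^(1−C(7,2)) = 66096459/262144 ≈ 252.137981.


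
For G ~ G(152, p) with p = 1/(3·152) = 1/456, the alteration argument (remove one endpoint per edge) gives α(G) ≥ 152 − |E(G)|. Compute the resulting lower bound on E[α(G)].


E[|E(G)|] = C(152, 2)·p = 11476 · (1/456) = 151/6.
E[α(G)] ≥ n − E[|E(G)|] = 152 − 151/6 = 761/6.
Numerically: ≈ 126.83333.
(This is only a lower bound; the true E[α(G)] may be larger.)

E[α(G)] ≥ 761/6 ≈ 126.83333.


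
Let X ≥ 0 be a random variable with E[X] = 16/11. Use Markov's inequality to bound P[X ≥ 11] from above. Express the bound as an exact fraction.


μ = E[X] = 16/11, a = 11.
Markov: P[X ≥ 11] ≤ μ/a = (16/11)/11 = 16/121.
Numerically: ≈ 0.132231.
(Since a = 11 > μ = 1.454545, the bound 16/121 is < 1 and informative.)

P[X ≥ 11] ≤ 16/121 ≈ 0.132231.


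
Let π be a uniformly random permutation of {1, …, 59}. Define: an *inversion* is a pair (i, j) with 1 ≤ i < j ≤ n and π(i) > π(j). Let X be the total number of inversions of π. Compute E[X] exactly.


Write X = Σ X_I over the C(59, 2) = 1711 pairs i < j, with X_I the indicator of one inversion.
There are 1711 indicators.
For each fixed pair i < j, the values π(i) and π(j) are two distinct elements of {1, …, 59} in uniformly random order; by symmetry P[π(i) > π(j)] = 1/2.
By linearity: E[X] = 1711 · (1/2) = C(59, 2) · (1/2) = 1711/2 = 1711/2 ≈ 855.500.

E[X] = 1711/2 = 855.500.


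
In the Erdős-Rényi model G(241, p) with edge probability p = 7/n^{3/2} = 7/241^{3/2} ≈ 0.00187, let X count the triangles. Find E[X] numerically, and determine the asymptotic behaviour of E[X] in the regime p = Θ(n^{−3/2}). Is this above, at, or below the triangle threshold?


Number of potential triangles: C(241, 3) = 2303960.
Each occurs with probability p³ ≈ (0.00187)³ ≈ 6.54964e-09.
By linearity: E[X] = C(241, 3)·p³ ≈ 2303960 · 6.54964e-09 ≈ 0.015.
Since α = 3/2 > 1, p = c/n^{3/2} = o(1/n) is below the triangle threshold p ~ 1/n. Asymptotically E[X] ~ (c³/6)·n^{3(1−α)} = (7³/6)·n^{-1.5} → 0, so by Markov's inequality G has no triangles w.h.p.

E[X] ≈ 0.015; in regime p = Θ(1/n^{3/2}) E[X] tends to 0 (below the triangle threshold p ~ 1/n).


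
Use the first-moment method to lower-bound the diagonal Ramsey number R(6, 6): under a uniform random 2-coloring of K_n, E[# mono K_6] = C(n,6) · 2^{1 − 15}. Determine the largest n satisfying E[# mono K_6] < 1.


We need C(n, 6) · 2^{1 − 15} < 1, i.e. C(n, 6) < 2^{15 − 1} = 16384.
Check values of n near the boundary:
  n = 13: C(13, 6) = 1716; 1716 < 16384? YES
  n = 14: C(14, 6) = 3003; 3003 < 16384? YES
  n = 15: C(15, 6) = 5005; 5005 < 16384? YES
  n = 16: C(16, 6) = 8008; 8008 < 16384? YES
  n = 17: C(17, 6) = 12376; 12376 < 16384? YES
  n = 18: C(18, 6) = 18564; 18564 < 16384? NO
  n = 19: C(19, 6) = 27132; 27132 < 16384? NO
  n = 20: C(20, 6) = 38760; 38760 < 16384? NO
The largest n with C(n, 6) < 16384 is n = 17 (where E[X] = 1547/2048 ≈ 0.7553711). Hence R(6, 6) > 17, i.e. R(6, 6) ≥ 18.

Largest n = 17; hence R(6, 6) > 17.


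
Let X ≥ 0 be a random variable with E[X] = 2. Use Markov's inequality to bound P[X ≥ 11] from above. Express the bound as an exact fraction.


μ = E[X] = 2, a = 11.
Markov: P[X ≥ 11] ≤ μ/a = (2)/11 = 2/11.
Numerically: ≈ 0.18182.
(Since a = 11 > μ = 2.00000, the bound 2/11 is < 1 and informative.)

P[X ≥ 11] ≤ 2/11 ≈ 0.18182.


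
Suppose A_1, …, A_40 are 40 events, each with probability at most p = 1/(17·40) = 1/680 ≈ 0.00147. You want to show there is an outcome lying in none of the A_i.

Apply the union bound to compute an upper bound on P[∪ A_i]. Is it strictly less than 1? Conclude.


Union bound: P[∪_{i=1}^{40} A_i] ≤ Σ_i P[A_i] ≤ 40·p = 40·(1/680) = 1/17.
Numerically: 1/17 ≈ 0.05882.
Is 1/17 < 1? YES.
Since P[∪ A_i] ≤ 1/17 < 1, the complement has P[∩ A_i^c] ≥ 1 − 1/17 = 16/17 > 0, so some outcome avoids every A_i.

40·p = 1/17 ≈ 0.05882; existence CERTIFIED by the union bound.


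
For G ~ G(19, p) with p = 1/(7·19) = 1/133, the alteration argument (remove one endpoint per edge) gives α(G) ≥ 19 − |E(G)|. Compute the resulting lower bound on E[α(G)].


E[|E(G)|] = C(19, 2)·p = 171 · (1/133) = 9/7.
E[α(G)] ≥ n − E[|E(G)|] = 19 − 9/7 = 124/7.
Numerically: ≈ 17.7143.
(This is only a lower bound; the true E[α(G)] may be larger.)

E[α(G)] ≥ 124/7 ≈ 17.7143.


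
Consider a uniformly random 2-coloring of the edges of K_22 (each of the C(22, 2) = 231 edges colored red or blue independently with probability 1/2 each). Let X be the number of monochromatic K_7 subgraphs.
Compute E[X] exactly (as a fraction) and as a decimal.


Let X = Σ_S X_S over the C(22, 7) = 170544 subsets S of size 7, where X_S = 1 if the K_7 on S is monochromatic.
For a fixed S, the K_7 on S has C(7, 2) = 21 edges. P[all 21 edges red] = (1/2)^21, and likewise for blue, so P[monochromatic] = 2·(1/2)^21 = 2^{1 − 21} = 1/1048576.
By linearity of expectation: E[X] = C(22, 7) · 2^{1 − 21} = 170544 · 1/1048576 = 10659/65536.
Numerically: E[X] ≈ 0.16264.

E[X] = C(22,7)·2^(1−C(7,2)) = 10659/65536 ≈ 0.16264.


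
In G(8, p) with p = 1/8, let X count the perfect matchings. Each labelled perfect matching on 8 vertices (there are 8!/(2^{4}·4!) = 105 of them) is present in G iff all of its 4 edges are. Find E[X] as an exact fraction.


K_8 has 8!/(2^{4}·4!) = 105 labelled perfect matchings.
For each such perfect matching H, let X_H = 1 if all 4 edges of H are present in G. Then P[X_H = 1] = p^{4} = (1/8)^{4} = 1/4096.
By linearity of expectation: E[X] = Σ_H E[X_H] = 105 · p^{4} = 105 · 1/4096 = 105/4096.
Numerically: E[X] ≈ 0.025635.

E[X] = 105 · (1/8)^{4} = 105/4096 ≈ 0.025635.


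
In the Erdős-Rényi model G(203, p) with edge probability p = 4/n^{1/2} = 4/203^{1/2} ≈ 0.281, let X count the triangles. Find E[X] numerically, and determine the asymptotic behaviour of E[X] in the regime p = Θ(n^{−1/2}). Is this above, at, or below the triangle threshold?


Number of potential triangles: C(203, 3) = 1373701.
Each occurs with probability p³ ≈ (0.281)³ ≈ 2.21277e-02.
By linearity: E[X] = C(203, 3)·p³ ≈ 1373701 · 2.21277e-02 ≈ 30396.819.
Since α = 1/2 < 1, p = c/n^{1/2} ≫ 1/n is above the triangle threshold p ~ 1/n. Asymptotically E[X] ~ (c³/6)·n^{3(1−α)} = (4³/6)·n^{1.5} → ∞; triangles are abundant w.h.p.

E[X] ≈ 30396.819; in regime p = Θ(1/n^{1/2}) E[X] diverges (above the triangle threshold p ~ 1/n).


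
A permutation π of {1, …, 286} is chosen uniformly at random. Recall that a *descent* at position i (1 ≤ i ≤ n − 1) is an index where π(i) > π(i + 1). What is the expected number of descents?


Write X = Σ X_I over i = 1, …, 285, with X_I the indicator of one descent.
There are 285 indicators.
For each fixed i, the pair (π(i), π(i+1)) is a uniformly random ordered pair of distinct values from {1, …, 286}; by symmetry P[π(i) > π(i+1)] = 1/2.
By linearity: E[X] = 285 · (1/2) = (286 − 1) · (1/2) = 285/2 ≈ 142.500.

E[X] = 285/2 = 142.500.


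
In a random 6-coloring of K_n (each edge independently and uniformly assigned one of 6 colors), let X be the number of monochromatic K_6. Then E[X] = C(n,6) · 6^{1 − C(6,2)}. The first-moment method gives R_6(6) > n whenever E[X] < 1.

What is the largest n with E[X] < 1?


We need C(n, 6) · 6^{1 − 15} < 1, i.e. C(n, 6) < 6^{15 − 1} = 78364164096.
Check values of n near the boundary:
  n = 196: C(196, 6) = 72887293024; 72887293024 < 78364164096? YES
  n = 197: C(197, 6) = 75176946208; 75176946208 < 78364164096? YES
  n = 198: C(198, 6) = 77526225777; 77526225777 < 78364164096? YES
  n = 199: C(199, 6) = 79936367511; 79936367511 < 78364164096? NO
  n = 200: C(200, 6) = 82408626300; 82408626300 < 78364164096? NO
  n = 201: C(201, 6) = 84944276340; 84944276340 < 78364164096? NO
The largest n with C(n, 6) < 78364164096 is n = 198 (where E[X] = 25842075259/26121388032 ≈ 0.98931). Hence R_6(6) > 198, i.e. R_6(6) ≥ 199.

Largest n = 198; hence R_6(6) > 198.


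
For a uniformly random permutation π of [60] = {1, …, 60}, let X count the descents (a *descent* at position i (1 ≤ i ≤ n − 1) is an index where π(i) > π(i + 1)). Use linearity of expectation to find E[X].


Write X = Σ X_I over i = 1, …, 59, with X_I the indicator of one descent.
There are 59 indicators.
For each fixed i, the pair (π(i), π(i+1)) is a uniformly random ordered pair of distinct values from {1, …, 60}; by symmetry P[π(i) > π(i+1)] = 1/2.
By linearity: E[X] = 59 · (1/2) = (60 − 1) · (1/2) = 59/2 ≈ 29.50000.

E[X] = 59/2 = 29.50000.


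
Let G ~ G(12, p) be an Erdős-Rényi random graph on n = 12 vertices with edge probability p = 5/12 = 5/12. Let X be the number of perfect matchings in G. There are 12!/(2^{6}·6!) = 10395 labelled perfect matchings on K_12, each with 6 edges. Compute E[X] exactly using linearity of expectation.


K_12 has 12!/(2^{6}·6!) = 10395 labelled perfect matchings.
For each such perfect matching H, let X_H = 1 if all 6 edges of H are present in G. Then P[X_H = 1] = p^{6} = (5/12)^{6} = 15625/2985984.
By linearity: E[X] = Σ_H E[X_H] = 10395 · p^{6} = 10395 · 15625/2985984 = 6015625/110592.
Numerically: E[X] ≈ 54.395.

E[X] = 10395 · (5/12)^{6} = 6015625/110592 ≈ 54.395.


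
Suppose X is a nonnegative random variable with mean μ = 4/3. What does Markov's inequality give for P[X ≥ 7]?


μ = E[X] = 4/3, a = 7.
Markov: P[X ≥ 7] ≤ μ/a = (4/3)/7 = 4/21.
Numerically: ≈ 0.190476.
(Since a = 7 > μ = 1.333333, the bound 4/21 is < 1 and informative.)

P[X ≥ 7] ≤ 4/21 ≈ 0.190476.


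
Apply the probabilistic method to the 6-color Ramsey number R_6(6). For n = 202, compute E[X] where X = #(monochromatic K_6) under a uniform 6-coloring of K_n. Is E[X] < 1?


E[X] = C(202, 6) · 6^{1 − 15} = 87544611330 · 6^{−14} = 87544611330/78364164096.
As a reduced fraction: E[X] = 14590768555/13060694016 ≈ 1.11715.
Is E[X] < 1? NO.
Since E[X] ≥ 1, the first-moment bound is inconclusive at n = 202; it does NOT by itself certify R_6(6) > 202.

E[X] = 14590768555/13060694016 ≈ 1.11715; E[X] ≥ 1; first-moment method inconclusive here.
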